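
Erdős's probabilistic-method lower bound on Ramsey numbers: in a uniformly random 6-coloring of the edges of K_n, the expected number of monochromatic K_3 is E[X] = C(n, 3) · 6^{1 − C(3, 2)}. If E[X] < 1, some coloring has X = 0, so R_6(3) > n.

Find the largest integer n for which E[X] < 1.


We need C(n, 3) · 6^{1 − 3} < 1, i.e. C(n, 3) < 6^{3 − 1} = 36.
Check values of n near the boundary:
  n = 6: C(6, 3) = 20; 20 < 36? YES
  n = 7: C(7, 3) = 35; 35 < 36? YES
  n = 8: C(8, 3) = 56; 56 < 36? NO
  n = 9: C(9, 3) = 84; 84 < 36? NO
  n = 10: C(10, 3) = 120; 120 < 36? NO
The largest n with C(n, 3) < 36 is n = 7 (where E[X] = 35/36 ≈ 0.972). Hence R_6(3) > 7, i.e. R_6(3) ≥ 8.

Largest n = 7; hence R_6(3) > 7.


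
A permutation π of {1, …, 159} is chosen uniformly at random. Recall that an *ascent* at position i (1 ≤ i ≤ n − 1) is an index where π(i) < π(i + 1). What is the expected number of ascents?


Write X = Σ X_I over i = 1, …, 158, with X_I the indicator of one ascent.
There are 158 indicators.
For each fixed i, the pair (π(i), π(i+1)) is a uniformly random ordered pair of distinct values from {1, …, 159}; by symmetry P[π(i) < π(i+1)] = 1/2.
By linearity: E[X] = 158 · (1/2) = (159 − 1) · (1/2) = 79 ≈ 79.00000.

E[X] = 79 = 79.00000.


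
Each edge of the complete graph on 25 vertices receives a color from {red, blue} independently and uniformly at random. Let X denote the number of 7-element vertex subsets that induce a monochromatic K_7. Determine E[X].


Let X = Σ_S X_S over the C(25, 7) = 480700 subsets S of size 7, where X_S = 1 if the K_7 on S is monochromatic.
For a fixed S, the K_7 on S has C(7, 2) = 21 edges. P[all 21 edges red] = (1/2)^21, and likewise for blue, so P[monochromatic] = 2·(1/2)^21 = 2^{1 − 21} = 1/1048576.
Summing: E[X] = C(25, 7) · 2^{1 − 21} = 480700 · 1/1048576 = 120175/262144.
Numerically: E[X] ≈ 0.458431.

E[X] = C(25,7)·2^(1−C(7,2)) = 120175/262144 ≈ 0.458431.


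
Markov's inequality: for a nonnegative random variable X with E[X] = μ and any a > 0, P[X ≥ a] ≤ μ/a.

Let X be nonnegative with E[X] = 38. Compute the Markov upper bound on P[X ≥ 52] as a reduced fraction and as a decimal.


μ = E[X] = 38, a = 52.
Markov: P[X ≥ 52] ≤ μ/a = (38)/52 = 19/26.
Numerically: ≈ 0.731.
(Since a = 52 > μ = 38.000, the bound 19/26 is < 1 and informative.)

P[X ≥ 52] ≤ 19/26 ≈ 0.731.


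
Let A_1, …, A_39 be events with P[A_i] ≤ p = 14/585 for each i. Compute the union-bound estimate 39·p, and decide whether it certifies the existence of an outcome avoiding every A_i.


Union bound: P[∪_{i=1}^{39} A_i] ≤ Σ_i P[A_i] ≤ 39·p = 39·(14/585) = 14/15.
Numerically: 14/15 ≈ 0.93333.
Is 14/15 < 1? YES.
Since P[∪ A_i] ≤ 14/15 < 1, the complement has P[∩ A_i^c] ≥ 1 − 14/15 = 1/15 > 0, so some outcome avoids every A_i.

39·p = 14/15 ≈ 0.93333; existence CERTIFIED by the union bound.


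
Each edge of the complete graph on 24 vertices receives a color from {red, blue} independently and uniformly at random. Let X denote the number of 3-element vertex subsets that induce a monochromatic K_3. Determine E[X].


Let X = Σ_S X_S over the C(24, 3) = 2024 subsets S of size 3, where X_S = 1 if the K_3 on S is monochromatic.
For a fixed S, the K_3 on S has C(3, 2) = 3 edges. P[all 3 edges red] = (1/2)^3, and likewise for blue, so P[monochromatic] = 2·(1/2)^3 = 2^{1 − 3} = 1/4.
Summing: E[X] = C(24, 3) · 2^{1 − 3} = 2024 · 1/4 = 506.
Numerically: E[X] ≈ 506.000000.

E[X] = C(24,3)·2^(1−C(3,2)) = 506 ≈ 506.000000.


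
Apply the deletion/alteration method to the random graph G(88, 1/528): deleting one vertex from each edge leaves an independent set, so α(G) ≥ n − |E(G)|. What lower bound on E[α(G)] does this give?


E[|E(G)|] = C(88, 2)·p = 3828 · (1/528) = 29/4.
E[α(G)] ≥ n − E[|E(G)|] = 88 − 29/4 = 323/4.
Numerically: ≈ 80.7500.
(This is only a lower bound; the true E[α(G)] may be larger.)

E[α(G)] ≥ 323/4 ≈ 80.7500.


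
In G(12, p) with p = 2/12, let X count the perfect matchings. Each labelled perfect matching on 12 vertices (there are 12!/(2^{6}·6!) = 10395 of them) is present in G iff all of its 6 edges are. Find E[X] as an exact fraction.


K_12 has 12!/(2^{6}·6!) = 10395 labelled perfect matchings.
For each such perfect matching H, let X_H = 1 if all 6 edges of H are present in G. Then P[X_H = 1] = p^{6} = (1/6)^{6} = 1/46656.
Summing the indicators: E[X] = Σ_H E[X_H] = 10395 · p^{6} = 10395 · 1/46656 = 385/1728.
Numerically: E[X] ≈ 0.222801.

E[X] = 10395 · (1/6)^{6} = 385/1728 ≈ 0.222801.


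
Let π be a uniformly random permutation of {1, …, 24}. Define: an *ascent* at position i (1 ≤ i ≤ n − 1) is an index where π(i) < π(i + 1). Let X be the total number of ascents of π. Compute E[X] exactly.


Write X = Σ X_I over i = 1, …, 23, with X_I the indicator of one ascent.
There are 23 indicators.
For each fixed i, the pair (π(i), π(i+1)) is a uniformly random ordered pair of distinct values from {1, …, 24}; by symmetry P[π(i) < π(i+1)] = 1/2.
By linearity: E[X] = 23 · (1/2) = (24 − 1) · (1/2) = 23/2 ≈ 11.50000.

E[X] = 23/2 = 11.50000.


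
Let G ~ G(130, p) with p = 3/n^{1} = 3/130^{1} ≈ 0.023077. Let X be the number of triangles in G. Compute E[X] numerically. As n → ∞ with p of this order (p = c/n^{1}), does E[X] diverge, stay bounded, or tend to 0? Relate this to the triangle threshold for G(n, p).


Number of potential triangles: C(130, 3) = 357760.
Each occurs with probability p³ ≈ (0.023077)³ ≈ 1.2289486e-05.
By linearity: E[X] = C(130, 3)·p³ ≈ 357760 · 1.2289486e-05 ≈ 4.39669.
Here α = 1, so p = 3/n is exactly at the triangle threshold p ~ 1/n. Asymptotically E[X] → c³/6 = 3³/6 = 9/2 ≈ 4.50000, a bounded constant. In this regime the triangle count is asymptotically Poisson(c³/6).

E[X] ≈ 4.39669; in regime p = Θ(1/n^{1}) E[X] stays bounded (at the triangle threshold p ~ 1/n).


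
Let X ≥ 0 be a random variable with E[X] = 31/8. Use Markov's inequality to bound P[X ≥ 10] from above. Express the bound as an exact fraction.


μ = E[X] = 31/8, a = 10.
Markov: P[X ≥ 10] ≤ μ/a = (31/8)/10 = 31/80.
Numerically: ≈ 0.387500.
(Since a = 10 > μ = 3.875000, the bound 31/80 is < 1 and informative.)

P[X ≥ 10] ≤ 31/80 ≈ 0.387500.


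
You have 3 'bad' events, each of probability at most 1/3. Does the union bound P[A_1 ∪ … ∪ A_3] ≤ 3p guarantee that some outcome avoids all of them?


Union bound: P[∪_{i=1}^{3} A_i] ≤ Σ_i P[A_i] ≤ 3·p = 3·(1/3) = 1.
Numerically: 1 ≈ 1.000.
Is 1 < 1? NO.
Since the bound 1 is ≥ 1, the union bound is uninformative here; it does NOT by itself certify existence.

3·p = 1 ≈ 1.000; existence NOT certified by the union bound.


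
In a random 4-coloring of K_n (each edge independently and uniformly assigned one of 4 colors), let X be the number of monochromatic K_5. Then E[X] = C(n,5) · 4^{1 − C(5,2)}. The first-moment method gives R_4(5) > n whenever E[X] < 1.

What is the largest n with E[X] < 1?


We need C(n, 5) · 4^{1 − 10} < 1, i.e. C(n, 5) < 4^{10 − 1} = 262144.
Check values of n near the boundary:
  n = 28: C(28, 5) = 98280; 98280 < 262144? YES
  n = 29: C(29, 5) = 118755; 118755 < 262144? YES
  n = 30: C(30, 5) = 142506; 142506 < 262144? YES
  n = 31: C(31, 5) = 169911; 169911 < 262144? YES
  n = 32: C(32, 5) = 201376; 201376 < 262144? YES
  n = 33: C(33, 5) = 237336; 237336 < 262144? YES
  n = 34: C(34, 5) = 278256; 278256 < 262144? NO
The largest n with C(n, 5) < 262144 is n = 33 (where E[X] = 29667/32768 ≈ 0.9054). Hence R_4(5) > 33, i.e. R_4(5) ≥ 34.

Largest n = 33; hence R_4(5) > 33.


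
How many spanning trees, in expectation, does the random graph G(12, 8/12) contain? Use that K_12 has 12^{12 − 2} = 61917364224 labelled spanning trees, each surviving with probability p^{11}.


K_12 has 12^{12 − 2} = 61917364224 labelled spanning trees.
For each such spanning tree H, let X_H = 1 if all 11 edges of H are present in G. Then P[X_H = 1] = p^{11} = (2/3)^{11} = 2048/177147.
By linearity: E[X] = Σ_H E[X_H] = 61917364224 · p^{11} = 61917364224 · 2048/177147 = 2147483648/3.
Numerically: E[X] ≈ 7.158e+08.

E[X] = 61917364224 · (2/3)^{11} = 2147483648/3 ≈ 7.158e+08.


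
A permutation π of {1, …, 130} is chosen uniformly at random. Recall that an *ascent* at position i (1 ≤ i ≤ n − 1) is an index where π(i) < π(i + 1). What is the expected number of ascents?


Write X = Σ X_I over i = 1, …, 129, with X_I the indicator of one ascent.
There are 129 indicators.
For each fixed i, the pair (π(i), π(i+1)) is a uniformly random ordered pair of distinct values from {1, …, 130}; by symmetry P[π(i) < π(i+1)] = 1/2.
By linearity: E[X] = 129 · (1/2) = (130 − 1) · (1/2) = 129/2 ≈ 64.50000.

E[X] = 129/2 = 64.50000.


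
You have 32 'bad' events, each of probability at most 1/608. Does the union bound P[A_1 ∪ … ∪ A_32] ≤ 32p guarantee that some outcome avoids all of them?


Union bound: P[∪_{i=1}^{32} A_i] ≤ Σ_i P[A_i] ≤ 32·p = 32·(1/608) = 1/19.
Numerically: 1/19 ≈ 0.0526.
Is 1/19 < 1? YES.
Since P[∪ A_i] ≤ 1/19 < 1, the complement has P[∩ A_i^c] ≥ 1 − 1/19 = 18/19 > 0, so some outcome avoids every A_i.

32·p = 1/19 ≈ 0.0526; existence CERTIFIED by the union bound.


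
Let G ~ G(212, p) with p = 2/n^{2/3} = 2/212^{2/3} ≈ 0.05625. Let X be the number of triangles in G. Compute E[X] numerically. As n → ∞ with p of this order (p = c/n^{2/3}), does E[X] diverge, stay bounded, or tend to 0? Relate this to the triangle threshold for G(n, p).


Number of potential triangles: C(212, 3) = 1565620.
Each occurs with probability p³ ≈ (0.05625)³ ≈ 1.779993e-04.
By linearity: E[X] = C(212, 3)·p³ ≈ 1565620 · 1.779993e-04 ≈ 278.6792.
Since α = 2/3 < 1, p = c/n^{2/3} ≫ 1/n is above the triangle threshold p ~ 1/n. Asymptotically E[X] ~ (c³/6)·n^{3(1−α)} = (2³/6)·n^{1} → ∞; triangles are abundant w.h.p.

E[X] ≈ 278.6792; in regime p = Θ(1/n^{2/3}) E[X] diverges (above the triangle threshold p ~ 1/n).


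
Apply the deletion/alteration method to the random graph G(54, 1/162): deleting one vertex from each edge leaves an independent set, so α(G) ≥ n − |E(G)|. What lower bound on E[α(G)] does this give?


E[|E(G)|] = C(54, 2)·p = 1431 · (1/162) = 53/6.
E[α(G)] ≥ n − E[|E(G)|] = 54 − 53/6 = 271/6.
Numerically: ≈ 45.166667.
(This is only a lower bound; the true E[α(G)] may be larger.)

E[α(G)] ≥ 271/6 ≈ 45.166667.


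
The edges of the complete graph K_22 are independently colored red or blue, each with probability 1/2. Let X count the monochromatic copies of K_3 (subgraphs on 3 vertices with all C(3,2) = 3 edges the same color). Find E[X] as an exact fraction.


Let X = Σ_S X_S over the C(22, 3) = 1540 subsets S of size 3, where X_S = 1 if the K_3 on S is monochromatic.
For a fixed S, the K_3 on S has C(3, 2) = 3 edges. P[all 3 edges red] = (1/2)^3, and likewise for blue, so P[monochromatic] = 2·(1/2)^3 = 2^{1 − 3} = 1/4.
By linearity: E[X] = C(22, 3) · 2^{1 − 3} = 1540 · 1/4 = 385.
Numerically: E[X] ≈ 385.000.

E[X] = C(22,3)·2^(1−C(3,2)) = 385 ≈ 385.000.


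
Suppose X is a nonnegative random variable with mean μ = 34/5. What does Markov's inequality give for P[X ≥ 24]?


μ = E[X] = 34/5, a = 24.
Markov: P[X ≥ 24] ≤ μ/a = (34/5)/24 = 17/60.
Numerically: ≈ 0.283.
(Since a = 24 > μ = 6.800, the bound 17/60 is < 1 and informative.)

P[X ≥ 24] ≤ 17/60 ≈ 0.283.


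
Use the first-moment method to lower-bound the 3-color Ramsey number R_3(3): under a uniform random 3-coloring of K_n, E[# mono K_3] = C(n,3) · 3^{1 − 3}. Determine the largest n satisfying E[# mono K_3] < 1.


We need C(n, 3) · 3^{1 − 3} < 1, i.e. C(n, 3) < 3^{3 − 1} = 9.
Check values of n near the boundary:
  n = 3: C(3, 3) = 1; 1 < 9? YES
  n = 4: C(4, 3) = 4; 4 < 9? YES
  n = 5: C(5, 3) = 10; 10 < 9? NO
  n = 6: C(6, 3) = 20; 20 < 9? NO
The largest n with C(n, 3) < 9 is n = 4 (where E[X] = 4/9 ≈ 0.444444). Hence R_3(3) > 4, i.e. R_3(3) ≥ 5.

Largest n = 4; hence R_3(3) > 4.


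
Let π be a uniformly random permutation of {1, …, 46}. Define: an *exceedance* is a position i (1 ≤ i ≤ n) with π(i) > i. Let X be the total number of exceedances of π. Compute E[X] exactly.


Write X = Σ_{i=1}^{46} X_i, where X_i = 1_{π(i) > i}.
For each fixed i, π(i) is uniform over {1, …, 46} (marginal of a uniform permutation), so P[π(i) > i] = (n − i)/n. Summing: Σ_{i=1}^{46} (n − i)/n = (0 + 1 + … + 45)/46 = 46(46 − 1)/(2·46) = (46 − 1)/2.
Hence E[X] = Σ_{i=1}^{46} (46 − i)/46 = 45/2 ≈ 22.500.

E[X] = 45/2 = 22.500.


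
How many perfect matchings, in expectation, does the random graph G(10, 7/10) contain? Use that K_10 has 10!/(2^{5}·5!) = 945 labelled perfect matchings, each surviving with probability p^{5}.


K_10 has 10!/(2^{5}·5!) = 945 labelled perfect matchings.
For each such perfect matching H, let X_H = 1 if all 5 edges of H are present in G. Then P[X_H = 1] = p^{5} = (7/10)^{5} = 16807/100000.
Summing the indicators: E[X] = Σ_H E[X_H] = 945 · p^{5} = 945 · 16807/100000 = 3176523/20000.
Numerically: E[X] ≈ 158.826.

E[X] = 945 · (7/10)^{5} = 3176523/20000 ≈ 158.826.


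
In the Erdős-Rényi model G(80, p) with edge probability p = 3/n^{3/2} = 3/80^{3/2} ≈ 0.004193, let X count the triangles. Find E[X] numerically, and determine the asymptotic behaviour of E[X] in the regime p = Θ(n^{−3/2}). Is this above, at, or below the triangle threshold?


Number of potential triangles: C(80, 3) = 82160.
Each occurs with probability p³ ≈ (0.004193)³ ≈ 7.369853e-08.
By linearity: E[X] = C(80, 3)·p³ ≈ 82160 · 7.369853e-08 ≈ 0.0061.
Since α = 3/2 > 1, p = c/n^{3/2} = o(1/n) is below the triangle threshold p ~ 1/n. Asymptotically E[X] ~ (c³/6)·n^{3(1−α)} = (3³/6)·n^{-1.5} → 0, so by Markov's inequality G has no triangles w.h.p.

E[X] ≈ 0.0061; in regime p = Θ(1/n^{3/2}) E[X] tends to 0 (below the triangle threshold p ~ 1/n).


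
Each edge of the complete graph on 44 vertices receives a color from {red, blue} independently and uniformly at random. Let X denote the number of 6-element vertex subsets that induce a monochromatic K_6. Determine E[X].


Let X = Σ_S X_S over the C(44, 6) = 7059052 subsets S of size 6, where X_S = 1 if the K_6 on S is monochromatic.
For a fixed S, the K_6 on S has C(6, 2) = 15 edges. P[all 15 edges red] = (1/2)^15, and likewise for blue, so P[monochromatic] = 2·(1/2)^15 = 2^{1 − 15} = 1/16384.
Summing: E[X] = C(44, 6) · 2^{1 − 15} = 7059052 · 1/16384 = 1764763/4096.
Numerically: E[X] ≈ 430.850342.

E[X] = C(44,6)·2^(1−C(6,2)) = 1764763/4096 ≈ 430.850342.


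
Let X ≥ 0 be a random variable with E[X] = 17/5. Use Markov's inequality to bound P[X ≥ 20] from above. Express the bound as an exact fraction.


μ = E[X] = 17/5, a = 20.
Markov: P[X ≥ 20] ≤ μ/a = (17/5)/20 = 17/100.
Numerically: ≈ 0.170.
(Since a = 20 > μ = 3.400, the bound 17/100 is < 1 and informative.)

P[X ≥ 20] ≤ 17/100 ≈ 0.170.


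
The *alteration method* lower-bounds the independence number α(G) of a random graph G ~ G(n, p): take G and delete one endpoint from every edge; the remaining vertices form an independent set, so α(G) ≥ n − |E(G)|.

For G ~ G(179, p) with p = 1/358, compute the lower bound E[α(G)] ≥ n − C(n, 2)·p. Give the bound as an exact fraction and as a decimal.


E[|E(G)|] = C(179, 2)·p = 15931 · (1/358) = 89/2.
E[α(G)] ≥ n − E[|E(G)|] = 179 − 89/2 = 269/2.
Numerically: ≈ 134.500000.
(This is only a lower bound; the true E[α(G)] may be larger.)

E[α(G)] ≥ 269/2 ≈ 134.500000.


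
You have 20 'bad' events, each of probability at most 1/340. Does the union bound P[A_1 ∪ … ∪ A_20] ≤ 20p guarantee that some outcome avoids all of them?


Union bound: P[∪_{i=1}^{20} A_i] ≤ Σ_i P[A_i] ≤ 20·p = 20·(1/340) = 1/17.
Numerically: 1/17 ≈ 0.058824.
Is 1/17 < 1? YES.
Since P[∪ A_i] ≤ 1/17 < 1, the complement has P[∩ A_i^c] ≥ 1 − 1/17 = 16/17 > 0, so some outcome avoids every A_i.

20·p = 1/17 ≈ 0.058824; existence CERTIFIED by the union bound.


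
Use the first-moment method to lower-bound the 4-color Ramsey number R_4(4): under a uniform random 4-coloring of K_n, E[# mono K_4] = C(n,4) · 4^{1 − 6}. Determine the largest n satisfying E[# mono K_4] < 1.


We need C(n, 4) · 4^{1 − 6} < 1, i.e. C(n, 4) < 4^{6 − 1} = 1024.
Check values of n near the boundary:
  n = 11: C(11, 4) = 330; 330 < 1024? YES
  n = 12: C(12, 4) = 495; 495 < 1024? YES
  n = 13: C(13, 4) = 715; 715 < 1024? YES
  n = 14: C(14, 4) = 1001; 1001 < 1024? YES
  n = 15: C(15, 4) = 1365; 1365 < 1024? NO
The largest n with C(n, 4) < 1024 is n = 14 (where E[X] = 1001/1024 ≈ 0.9775). Hence R_4(4) > 14, i.e. R_4(4) ≥ 15.

Largest n = 14; hence R_4(4) > 14.


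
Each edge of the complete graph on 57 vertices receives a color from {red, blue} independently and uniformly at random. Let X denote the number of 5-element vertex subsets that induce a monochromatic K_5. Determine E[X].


Let X = Σ_S X_S over the C(57, 5) = 4187106 subsets S of size 5, where X_S = 1 if the K_5 on S is monochromatic.
For a fixed S, the K_5 on S has C(5, 2) = 10 edges. P[all 10 edges red] = (1/2)^10, and likewise for blue, so P[monochromatic] = 2·(1/2)^10 = 2^{1 − 10} = 1/512.
By linearity of expectation: E[X] = C(57, 5) · 2^{1 − 10} = 4187106 · 1/512 = 2093553/256.
Numerically: E[X] ≈ 8177.941406.

E[X] = C(57,5)·2^(1−C(5,2)) = 2093553/256 ≈ 8177.941406.


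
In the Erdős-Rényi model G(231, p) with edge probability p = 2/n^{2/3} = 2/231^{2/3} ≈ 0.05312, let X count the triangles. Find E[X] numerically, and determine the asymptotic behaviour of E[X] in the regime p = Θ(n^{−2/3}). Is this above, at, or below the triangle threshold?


Number of potential triangles: C(231, 3) = 2027795.
Each occurs with probability p³ ≈ (0.05312)³ ≈ 1.499222e-04.
By linearity: E[X] = C(231, 3)·p³ ≈ 2027795 · 1.499222e-04 ≈ 304.0115.
Since α = 2/3 < 1, p = c/n^{2/3} ≫ 1/n is above the triangle threshold p ~ 1/n. Asymptotically E[X] ~ (c³/6)·n^{3(1−α)} = (2³/6)·n^{1} → ∞; triangles are abundant w.h.p.

E[X] ≈ 304.0115; in regime p = Θ(1/n^{2/3}) E[X] diverges (above the triangle threshold p ~ 1/n).


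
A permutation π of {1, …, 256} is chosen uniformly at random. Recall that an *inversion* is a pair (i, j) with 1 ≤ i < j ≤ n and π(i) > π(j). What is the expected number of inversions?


Write X = Σ X_I over the C(256, 2) = 32640 pairs i < j, with X_I the indicator of one inversion.
There are 32640 indicators.
For each fixed pair i < j, the values π(i) and π(j) are two distinct elements of {1, …, 256} in uniformly random order; by symmetry P[π(i) > π(j)] = 1/2.
By linearity: E[X] = 32640 · (1/2) = C(256, 2) · (1/2) = 32640/2 = 16320 ≈ 16320.00000.

E[X] = 16320 = 16320.00000.


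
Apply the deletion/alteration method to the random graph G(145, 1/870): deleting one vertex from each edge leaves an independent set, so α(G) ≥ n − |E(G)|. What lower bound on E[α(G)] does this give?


E[|E(G)|] = C(145, 2)·p = 10440 · (1/870) = 12.
E[α(G)] ≥ n − E[|E(G)|] = 145 − 12 = 133.
Numerically: ≈ 133.000.
(This is only a lower bound; the true E[α(G)] may be larger.)

E[α(G)] ≥ 133 ≈ 133.000.


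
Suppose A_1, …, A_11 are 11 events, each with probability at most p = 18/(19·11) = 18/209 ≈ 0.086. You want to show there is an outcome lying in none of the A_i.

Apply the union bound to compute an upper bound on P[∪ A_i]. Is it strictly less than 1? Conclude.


Union bound: P[∪_{i=1}^{11} A_i] ≤ Σ_i P[A_i] ≤ 11·p = 11·(18/209) = 18/19.
Numerically: 18/19 ≈ 0.947.
Is 18/19 < 1? YES.
Since P[∪ A_i] ≤ 18/19 < 1, the complement has P[∩ A_i^c] ≥ 1 − 18/19 = 1/19 > 0, so some outcome avoids every A_i.

11·p = 18/19 ≈ 0.947; existence CERTIFIED by the union bound.


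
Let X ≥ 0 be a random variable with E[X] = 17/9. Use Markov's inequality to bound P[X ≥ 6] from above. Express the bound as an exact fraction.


μ = E[X] = 17/9, a = 6.
Markov: P[X ≥ 6] ≤ μ/a = (17/9)/6 = 17/54.
Numerically: ≈ 0.31481.
(Since a = 6 > μ = 1.88889, the bound 17/54 is < 1 and informative.)

P[X ≥ 6] ≤ 17/54 ≈ 0.31481.


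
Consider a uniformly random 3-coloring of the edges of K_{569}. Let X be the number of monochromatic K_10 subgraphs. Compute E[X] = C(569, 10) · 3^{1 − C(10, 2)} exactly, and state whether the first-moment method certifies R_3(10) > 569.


E[X] = C(569, 10) · 3^{1 − 45} = 905357721286137524328 · 3^{−44} = 905357721286137524328/984770902183611232881.
As a reduced fraction: E[X] = 100595302365126391592/109418989131512359209 ≈ 0.919.
Is E[X] < 1? YES.
Since E[X] < 1, there exists a 3-coloring of K_{569} with no monochromatic K_10; hence R_3(10) > 569.

E[X] = 100595302365126391592/109418989131512359209 ≈ 0.919; E[X] < 1, so R_3(10) > 569.


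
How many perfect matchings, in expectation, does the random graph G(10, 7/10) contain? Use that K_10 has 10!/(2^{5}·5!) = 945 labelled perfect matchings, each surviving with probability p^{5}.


K_10 has 10!/(2^{5}·5!) = 945 labelled perfect matchings.
For each such perfect matching H, let X_H = 1 if all 5 edges of H are present in G. Then P[X_H = 1] = p^{5} = (7/10)^{5} = 16807/100000.
Summing the indicators: E[X] = Σ_H E[X_H] = 945 · p^{5} = 945 · 16807/100000 = 3176523/20000.
Numerically: E[X] ≈ 158.826.

E[X] = 945 · (7/10)^{5} = 3176523/20000 ≈ 158.826.


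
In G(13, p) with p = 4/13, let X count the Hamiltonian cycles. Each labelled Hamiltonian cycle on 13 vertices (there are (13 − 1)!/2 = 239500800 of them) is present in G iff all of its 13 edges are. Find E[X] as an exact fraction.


K_13 has (13 − 1)!/2 = 239500800 labelled Hamiltonian cycles.
For each such Hamiltonian cycle H, let X_H = 1 if all 13 edges of H are present in G. Then P[X_H = 1] = p^{13} = (4/13)^{13} = 67108864/302875106592253.
By linearity: E[X] = Σ_H E[X_H] = 239500800 · p^{13} = 239500800 · 67108864/302875106592253 = 16072626615091200/302875106592253.
Numerically: E[X] ≈ 53.07.

E[X] = 239500800 · (4/13)^{13} = 16072626615091200/302875106592253 ≈ 53.07.


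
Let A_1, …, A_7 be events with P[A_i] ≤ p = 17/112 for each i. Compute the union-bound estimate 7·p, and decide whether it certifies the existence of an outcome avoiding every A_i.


Union bound: P[∪_{i=1}^{7} A_i] ≤ Σ_i P[A_i] ≤ 7·p = 7·(17/112) = 17/16.
Numerically: 17/16 ≈ 1.0625000.
Is 17/16 < 1? NO.
Since the bound 17/16 is ≥ 1, the union bound is uninformative here; it does NOT by itself certify existence.

7·p = 17/16 ≈ 1.0625000; existence NOT certified by the union bound.


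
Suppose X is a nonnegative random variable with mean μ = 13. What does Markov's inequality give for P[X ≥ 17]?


μ = E[X] = 13, a = 17.
Markov: P[X ≥ 17] ≤ μ/a = (13)/17 = 13/17.
Numerically: ≈ 0.7647.
(Since a = 17 > μ = 13.0000, the bound 13/17 is < 1 and informative.)

P[X ≥ 17] ≤ 13/17 ≈ 0.7647.


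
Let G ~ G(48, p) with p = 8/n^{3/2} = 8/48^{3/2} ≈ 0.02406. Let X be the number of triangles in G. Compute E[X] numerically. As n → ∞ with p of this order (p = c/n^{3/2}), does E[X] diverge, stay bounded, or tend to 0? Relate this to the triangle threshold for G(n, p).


Number of potential triangles: C(48, 3) = 17296.
Each occurs with probability p³ ≈ (0.02406)³ ≈ 1.392145e-05.
By linearity: E[X] = C(48, 3)·p³ ≈ 17296 · 1.392145e-05 ≈ 0.2408.
Since α = 3/2 > 1, p = c/n^{3/2} = o(1/n) is below the triangle threshold p ~ 1/n. Asymptotically E[X] ~ (c³/6)·n^{3(1−α)} = (8³/6)·n^{-1.5} → 0, so by Markov's inequality G has no triangles w.h.p.

E[X] ≈ 0.2408; in regime p = Θ(1/n^{3/2}) E[X] tends to 0 (below the triangle threshold p ~ 1/n).


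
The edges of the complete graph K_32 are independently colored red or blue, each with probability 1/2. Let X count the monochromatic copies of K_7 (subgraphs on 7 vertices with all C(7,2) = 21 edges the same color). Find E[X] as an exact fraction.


Let X = Σ_S X_S over the C(32, 7) = 3365856 subsets S of size 7, where X_S = 1 if the K_7 on S is monochromatic.
For a fixed S, the K_7 on S has C(7, 2) = 21 edges. P[all 21 edges red] = (1/2)^21, and likewise for blue, so P[monochromatic] = 2·(1/2)^21 = 2^{1 − 21} = 1/1048576.
By linearity of expectation: E[X] = C(32, 7) · 2^{1 − 21} = 3365856 · 1/1048576 = 105183/32768.
Numerically: E[X] ≈ 3.210.

E[X] = C(32,7)·2^(1−C(7,2)) = 105183/32768 ≈ 3.210.


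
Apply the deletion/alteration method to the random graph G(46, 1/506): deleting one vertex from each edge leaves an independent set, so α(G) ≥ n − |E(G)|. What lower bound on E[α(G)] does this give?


E[|E(G)|] = C(46, 2)·p = 1035 · (1/506) = 45/22.
E[α(G)] ≥ n − E[|E(G)|] = 46 − 45/22 = 967/22.
Numerically: ≈ 43.954545.
(This is only a lower bound; the true E[α(G)] may be larger.)

E[α(G)] ≥ 967/22 ≈ 43.954545.


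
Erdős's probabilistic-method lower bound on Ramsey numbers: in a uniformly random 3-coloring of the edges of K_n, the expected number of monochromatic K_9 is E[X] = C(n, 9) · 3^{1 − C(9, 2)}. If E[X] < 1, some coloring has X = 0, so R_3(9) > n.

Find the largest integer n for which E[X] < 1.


We need C(n, 9) · 3^{1 − 36} < 1, i.e. C(n, 9) < 3^{36 − 1} = 50031545098999707.
Check values of n near the boundary:
  n = 296: C(296, 9) = 42513789098994080; 42513789098994080 < 50031545098999707? YES
  n = 297: C(297, 9) = 43842345008337645; 43842345008337645 < 50031545098999707? YES
  n = 298: C(298, 9) = 45207677551849890; 45207677551849890 < 50031545098999707? YES
  n = 299: C(299, 9) = 46610674441390059; 46610674441390059 < 50031545098999707? YES
  n = 300: C(300, 9) = 48052241692154700; 48052241692154700 < 50031545098999707? YES
  n = 301: C(301, 9) = 49533303936090975; 49533303936090975 < 50031545098999707? YES
  n = 302: C(302, 9) = 51054804739588650; 51054804739588650 < 50031545098999707? NO
The largest n with C(n, 9) < 50031545098999707 is n = 301 (where E[X] = 16511101312030325/16677181699666569 ≈ 0.9900415). Hence R_3(9) > 301, i.e. R_3(9) ≥ 302.

Largest n = 301; hence R_3(9) > 301.


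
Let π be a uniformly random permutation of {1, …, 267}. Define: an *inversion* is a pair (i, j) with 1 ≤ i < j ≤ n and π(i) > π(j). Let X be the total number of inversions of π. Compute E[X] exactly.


Write X = Σ X_I over the C(267, 2) = 35511 pairs i < j, with X_I the indicator of one inversion.
There are 35511 indicators.
For each fixed pair i < j, the values π(i) and π(j) are two distinct elements of {1, …, 267} in uniformly random order; by symmetry P[π(i) > π(j)] = 1/2.
By linearity: E[X] = 35511 · (1/2) = C(267, 2) · (1/2) = 35511/2 = 35511/2 ≈ 17755.500.

E[X] = 35511/2 = 17755.500.


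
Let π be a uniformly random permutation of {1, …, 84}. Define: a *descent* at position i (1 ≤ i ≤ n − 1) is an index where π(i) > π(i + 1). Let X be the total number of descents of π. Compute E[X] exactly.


Write X = Σ X_I over i = 1, …, 83, with X_I the indicator of one descent.
There are 83 indicators.
For each fixed i, the pair (π(i), π(i+1)) is a uniformly random ordered pair of distinct values from {1, …, 84}; by symmetry P[π(i) > π(i+1)] = 1/2.
By linearity: E[X] = 83 · (1/2) = (84 − 1) · (1/2) = 83/2 ≈ 41.50000.

E[X] = 83/2 = 41.50000.


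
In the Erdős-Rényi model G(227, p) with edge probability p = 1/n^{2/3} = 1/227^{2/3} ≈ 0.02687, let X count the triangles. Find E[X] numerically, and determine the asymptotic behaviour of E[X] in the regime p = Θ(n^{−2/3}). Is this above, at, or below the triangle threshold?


Number of potential triangles: C(227, 3) = 1923825.
Each occurs with probability p³ ≈ (0.02687)³ ≈ 1.940655e-05.
By linearity: E[X] = C(227, 3)·p³ ≈ 1923825 · 1.940655e-05 ≈ 37.3348.
Since α = 2/3 < 1, p = c/n^{2/3} ≫ 1/n is above the triangle threshold p ~ 1/n. Asymptotically E[X] ~ (c³/6)·n^{3(1−α)} = (1³/6)·n^{1} → ∞; triangles are abundant w.h.p.

E[X] ≈ 37.3348; in regime p = Θ(1/n^{2/3}) E[X] diverges (above the triangle threshold p ~ 1/n).


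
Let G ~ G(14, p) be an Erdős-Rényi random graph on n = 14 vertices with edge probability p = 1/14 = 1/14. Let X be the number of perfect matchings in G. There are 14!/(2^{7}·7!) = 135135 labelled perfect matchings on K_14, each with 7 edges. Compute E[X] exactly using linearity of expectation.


K_14 has 14!/(2^{7}·7!) = 135135 labelled perfect matchings.
For each such perfect matching H, let X_H = 1 if all 7 edges of H are present in G. Then P[X_H = 1] = p^{7} = (1/14)^{7} = 1/105413504.
By linearity of expectation: E[X] = Σ_H E[X_H] = 135135 · p^{7} = 135135 · 1/105413504 = 19305/15059072.
Numerically: E[X] ≈ 0.001282.

E[X] = 135135 · (1/14)^{7} = 19305/15059072 ≈ 0.001282.


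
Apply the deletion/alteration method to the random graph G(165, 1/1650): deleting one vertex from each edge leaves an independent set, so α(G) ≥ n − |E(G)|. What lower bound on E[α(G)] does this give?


E[|E(G)|] = C(165, 2)·p = 13530 · (1/1650) = 41/5.
E[α(G)] ≥ n − E[|E(G)|] = 165 − 41/5 = 784/5.
Numerically: ≈ 156.8000.
(This is only a lower bound; the true E[α(G)] may be larger.)

E[α(G)] ≥ 784/5 ≈ 156.8000.


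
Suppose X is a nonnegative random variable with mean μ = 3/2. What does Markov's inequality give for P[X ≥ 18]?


μ = E[X] = 3/2, a = 18.
Markov: P[X ≥ 18] ≤ μ/a = (3/2)/18 = 1/12.
Numerically: ≈ 0.08333.
(Since a = 18 > μ = 1.50000, the bound 1/12 is < 1 and informative.)

P[X ≥ 18] ≤ 1/12 ≈ 0.08333.


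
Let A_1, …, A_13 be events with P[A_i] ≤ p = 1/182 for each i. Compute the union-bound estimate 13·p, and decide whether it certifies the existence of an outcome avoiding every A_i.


Union bound: P[∪_{i=1}^{13} A_i] ≤ Σ_i P[A_i] ≤ 13·p = 13·(1/182) = 1/14.
Numerically: 1/14 ≈ 0.0714.
Is 1/14 < 1? YES.
Since P[∪ A_i] ≤ 1/14 < 1, the complement has P[∩ A_i^c] ≥ 1 − 1/14 = 13/14 > 0, so some outcome avoids every A_i.

13·p = 1/14 ≈ 0.0714; existence CERTIFIED by the union bound.


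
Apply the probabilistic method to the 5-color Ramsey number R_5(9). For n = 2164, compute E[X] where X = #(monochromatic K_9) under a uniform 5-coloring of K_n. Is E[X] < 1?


E[X] = C(2164, 9) · 5^{1 − 36} = 2820446946663120530187432 · 5^{−35} = 2820446946663120530187432/2910383045673370361328125.
As a reduced fraction: E[X] = 2820446946663120530187432/2910383045673370361328125 ≈ 0.969.
Is E[X] < 1? YES.
Since E[X] < 1, there exists a 5-coloring of K_{2164} with no monochromatic K_9; hence R_5(9) > 2164.

E[X] = 2820446946663120530187432/2910383045673370361328125 ≈ 0.969; E[X] < 1, so R_5(9) > 2164.


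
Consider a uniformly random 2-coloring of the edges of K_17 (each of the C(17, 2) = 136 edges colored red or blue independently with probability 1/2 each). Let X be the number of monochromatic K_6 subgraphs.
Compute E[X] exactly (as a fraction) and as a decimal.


Let X = Σ_S X_S over the C(17, 6) = 12376 subsets S of size 6, where X_S = 1 if the K_6 on S is monochromatic.
For a fixed S, the K_6 on S has C(6, 2) = 15 edges. P[all 15 edges red] = (1/2)^15, and likewise for blue, so P[monochromatic] = 2·(1/2)^15 = 2^{1 − 15} = 1/16384.
By linearity: E[X] = C(17, 6) · 2^{1 − 15} = 12376 · 1/16384 = 1547/2048.
Numerically: E[X] ≈ 0.7554.

E[X] = C(17,6)·2^(1−C(6,2)) = 1547/2048 ≈ 0.7554.


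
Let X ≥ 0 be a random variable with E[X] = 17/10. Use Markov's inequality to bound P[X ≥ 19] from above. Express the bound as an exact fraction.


μ = E[X] = 17/10, a = 19.
Markov: P[X ≥ 19] ≤ μ/a = (17/10)/19 = 17/190.
Numerically: ≈ 0.089.
(Since a = 19 > μ = 1.700, the bound 17/190 is < 1 and informative.)

P[X ≥ 19] ≤ 17/190 ≈ 0.089.


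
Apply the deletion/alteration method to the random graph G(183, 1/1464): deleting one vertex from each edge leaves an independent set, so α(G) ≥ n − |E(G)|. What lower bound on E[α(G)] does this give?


E[|E(G)|] = C(183, 2)·p = 16653 · (1/1464) = 91/8.
E[α(G)] ≥ n − E[|E(G)|] = 183 − 91/8 = 1373/8.
Numerically: ≈ 171.625000.
(This is only a lower bound; the true E[α(G)] may be larger.)

E[α(G)] ≥ 1373/8 ≈ 171.625000.


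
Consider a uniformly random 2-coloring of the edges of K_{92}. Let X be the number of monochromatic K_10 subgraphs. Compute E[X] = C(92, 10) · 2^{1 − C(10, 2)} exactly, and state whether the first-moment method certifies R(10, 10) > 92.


E[X] = C(92, 10) · 2^{1 − 45} = 7210666060598 · 2^{−44} = 7210666060598/17592186044416.
As a reduced fraction: E[X] = 3605333030299/8796093022208 ≈ 0.409879.
Is E[X] < 1? YES.
Since E[X] < 1, there exists a 2-coloring of K_{92} with no monochromatic K_10; hence R(10, 10) > 92.

E[X] = 3605333030299/8796093022208 ≈ 0.409879; E[X] < 1, so R(10, 10) > 92.


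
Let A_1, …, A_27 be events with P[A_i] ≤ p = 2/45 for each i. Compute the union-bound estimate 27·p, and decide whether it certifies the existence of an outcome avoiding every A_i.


Union bound: P[∪_{i=1}^{27} A_i] ≤ Σ_i P[A_i] ≤ 27·p = 27·(2/45) = 6/5.
Numerically: 6/5 ≈ 1.200.
Is 6/5 < 1? NO.
Since the bound 6/5 is ≥ 1, the union bound is uninformative here; it does NOT by itself certify existence.

27·p = 6/5 ≈ 1.200; existence NOT certified by the union bound.


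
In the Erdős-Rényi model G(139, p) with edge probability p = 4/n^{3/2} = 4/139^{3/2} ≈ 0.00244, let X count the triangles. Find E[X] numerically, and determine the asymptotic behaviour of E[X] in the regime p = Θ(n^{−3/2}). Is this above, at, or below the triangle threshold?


Number of potential triangles: C(139, 3) = 437989.
Each occurs with probability p³ ≈ (0.00244)³ ≈ 1.45416e-08.
By linearity: E[X] = C(139, 3)·p³ ≈ 437989 · 1.45416e-08 ≈ 0.006.
Since α = 3/2 > 1, p = c/n^{3/2} = o(1/n) is below the triangle threshold p ~ 1/n. Asymptotically E[X] ~ (c³/6)·n^{3(1−α)} = (4³/6)·n^{-1.5} → 0, so by Markov's inequality G has no triangles w.h.p.

E[X] ≈ 0.006; in regime p = Θ(1/n^{3/2}) E[X] tends to 0 (below the triangle threshold p ~ 1/n).


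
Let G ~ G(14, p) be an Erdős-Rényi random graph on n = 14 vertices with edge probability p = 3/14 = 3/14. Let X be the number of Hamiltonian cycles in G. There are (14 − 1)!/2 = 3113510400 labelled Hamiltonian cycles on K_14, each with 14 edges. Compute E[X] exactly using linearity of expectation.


K_14 has (14 − 1)!/2 = 3113510400 labelled Hamiltonian cycles.
For each such Hamiltonian cycle H, let X_H = 1 if all 14 edges of H are present in G. Then P[X_H = 1] = p^{14} = (3/14)^{14} = 4782969/11112006825558016.
By linearity: E[X] = Σ_H E[X_H] = 3113510400 · p^{14} = 3113510400 · 4782969/11112006825558016 = 4155084744525/3100448333024.
Numerically: E[X] ≈ 1.34.

E[X] = 3113510400 · (3/14)^{14} = 4155084744525/3100448333024 ≈ 1.34.


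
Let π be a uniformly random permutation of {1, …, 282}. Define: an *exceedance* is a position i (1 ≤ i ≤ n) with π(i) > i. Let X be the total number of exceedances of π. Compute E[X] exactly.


Write X = Σ_{i=1}^{282} X_i, where X_i = 1_{π(i) > i}.
For each fixed i, π(i) is uniform over {1, …, 282} (marginal of a uniform permutation), so P[π(i) > i] = (n − i)/n. Summing: Σ_{i=1}^{282} (n − i)/n = (0 + 1 + … + 281)/282 = 282(282 − 1)/(2·282) = (282 − 1)/2.
Hence E[X] = Σ_{i=1}^{282} (282 − i)/282 = 281/2 ≈ 140.5000.

E[X] = 281/2 = 140.5000.


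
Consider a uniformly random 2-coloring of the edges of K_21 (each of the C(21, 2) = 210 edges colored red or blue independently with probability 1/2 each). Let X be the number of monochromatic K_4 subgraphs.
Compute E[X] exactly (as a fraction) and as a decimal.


Let X = Σ_S X_S over the C(21, 4) = 5985 subsets S of size 4, where X_S = 1 if the K_4 on S is monochromatic.
For a fixed S, the K_4 on S has C(4, 2) = 6 edges. P[all 6 edges red] = (1/2)^6, and likewise for blue, so P[monochromatic] = 2·(1/2)^6 = 2^{1 − 6} = 1/32.
Summing: E[X] = C(21, 4) · 2^{1 − 6} = 5985 · 1/32 = 5985/32.
Numerically: E[X] ≈ 187.031250.

E[X] = C(21,4)·2^(1−C(4,2)) = 5985/32 ≈ 187.031250.


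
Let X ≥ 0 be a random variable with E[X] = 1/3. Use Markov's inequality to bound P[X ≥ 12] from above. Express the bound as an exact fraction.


μ = E[X] = 1/3, a = 12.
Markov: P[X ≥ 12] ≤ μ/a = (1/3)/12 = 1/36.
Numerically: ≈ 0.027778.
(Since a = 12 > μ = 0.333333, the bound 1/36 is < 1 and informative.)

P[X ≥ 12] ≤ 1/36 ≈ 0.027778.


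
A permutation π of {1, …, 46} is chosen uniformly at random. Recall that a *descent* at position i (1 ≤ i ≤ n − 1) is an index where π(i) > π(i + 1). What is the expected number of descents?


Write X = Σ X_I over i = 1, …, 45, with X_I the indicator of one descent.
There are 45 indicators.
For each fixed i, the pair (π(i), π(i+1)) is a uniformly random ordered pair of distinct values from {1, …, 46}; by symmetry P[π(i) > π(i+1)] = 1/2.
By linearity: E[X] = 45 · (1/2) = (46 − 1) · (1/2) = 45/2 ≈ 22.500.

E[X] = 45/2 = 22.500.


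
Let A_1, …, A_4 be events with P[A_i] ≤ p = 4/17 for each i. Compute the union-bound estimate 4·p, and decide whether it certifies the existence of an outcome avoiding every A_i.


Union bound: P[∪_{i=1}^{4} A_i] ≤ Σ_i P[A_i] ≤ 4·p = 4·(4/17) = 16/17.
Numerically: 16/17 ≈ 0.941176.
Is 16/17 < 1? YES.
Since P[∪ A_i] ≤ 16/17 < 1, the complement has P[∩ A_i^c] ≥ 1 − 16/17 = 1/17 > 0, so some outcome avoids every A_i.

4·p = 16/17 ≈ 0.941176; existence CERTIFIED by the union bound.


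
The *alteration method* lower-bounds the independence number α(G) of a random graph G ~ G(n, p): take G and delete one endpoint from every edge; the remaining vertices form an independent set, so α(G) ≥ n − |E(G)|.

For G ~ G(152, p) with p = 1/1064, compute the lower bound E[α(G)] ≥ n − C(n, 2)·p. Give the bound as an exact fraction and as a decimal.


E[|E(G)|] = C(152, 2)·p = 11476 · (1/1064) = 151/14.
E[α(G)] ≥ n − E[|E(G)|] = 152 − 151/14 = 1977/14.
Numerically: ≈ 141.214286.
(This is only a lower bound; the true E[α(G)] may be larger.)

E[α(G)] ≥ 1977/14 ≈ 141.214286.


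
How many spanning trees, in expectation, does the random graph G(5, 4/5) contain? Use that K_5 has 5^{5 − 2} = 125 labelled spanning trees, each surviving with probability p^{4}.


K_5 has 5^{5 − 2} = 125 labelled spanning trees.
For each such spanning tree H, let X_H = 1 if all 4 edges of H are present in G. Then P[X_H = 1] = p^{4} = (4/5)^{4} = 256/625.
By linearity: E[X] = Σ_H E[X_H] = 125 · p^{4} = 125 · 256/625 = 256/5.
Numerically: E[X] ≈ 51.2.

E[X] = 125 · (4/5)^{4} = 256/5 ≈ 51.2.


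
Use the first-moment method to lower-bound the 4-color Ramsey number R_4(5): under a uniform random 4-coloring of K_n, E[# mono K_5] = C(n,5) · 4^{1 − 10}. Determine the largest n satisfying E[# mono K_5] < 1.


We need C(n, 5) · 4^{1 − 10} < 1, i.e. C(n, 5) < 4^{10 − 1} = 262144.
Check values of n near the boundary:
  n = 31: C(31, 5) = 169911; 169911 < 262144? YES
  n = 32: C(32, 5) = 201376; 201376 < 262144? YES
  n = 33: C(33, 5) = 237336; 237336 < 262144? YES
  n = 34: C(34, 5) = 278256; 278256 < 262144? NO
The largest n with C(n, 5) < 262144 is n = 33 (where E[X] = 29667/32768 ≈ 0.9053650). Hence R_4(5) > 33, i.e. R_4(5) ≥ 34.

Largest n = 33; hence R_4(5) > 33.


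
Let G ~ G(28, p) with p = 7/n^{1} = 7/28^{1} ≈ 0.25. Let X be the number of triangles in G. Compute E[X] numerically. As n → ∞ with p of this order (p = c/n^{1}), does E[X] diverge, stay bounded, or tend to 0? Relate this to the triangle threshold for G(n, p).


Number of potential triangles: C(28, 3) = 3276.
Each occurs with probability p³ ≈ (0.25)³ ≈ 1.56250000e-02.
By linearity: E[X] = C(28, 3)·p³ ≈ 3276 · 1.56250000e-02 ≈ 51.187500.
Here α = 1, so p = 7/n is exactly at the triangle threshold p ~ 1/n. Asymptotically E[X] → c³/6 = 7³/6 = 343/6 ≈ 57.166667, a bounded constant. In this regime the triangle count is asymptotically Poisson(c³/6).

E[X] ≈ 51.187500; in regime p = Θ(1/n^{1}) E[X] stays bounded (at the triangle threshold p ~ 1/n).
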